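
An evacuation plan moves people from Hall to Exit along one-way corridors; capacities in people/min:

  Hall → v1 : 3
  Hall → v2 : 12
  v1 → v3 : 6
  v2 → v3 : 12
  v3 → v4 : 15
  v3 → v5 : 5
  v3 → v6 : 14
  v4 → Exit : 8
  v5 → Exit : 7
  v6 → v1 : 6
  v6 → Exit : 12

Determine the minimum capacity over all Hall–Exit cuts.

15

Augment Hall→v1→v3→v4→Exit: bottleneck 3, flow now 3.
Augment Hall→v2→v3→v4→Exit: bottleneck 5, flow now 8.
Augment Hall→v2→v3→v5→Exit: bottleneck 5, flow now 13.
Augment Hall→v2→v3→v6→Exit: bottleneck 2, flow now 15.
No augmenting path remains; maximum flow = 15.
By max-flow min-cut, the minimum cut capacity equals the max flow.
In the residual graph, reachable from Hall: {Hall}.
Min-cut edges: Hall→v1 (3), Hall→v2 (12); capacity 3 + 12 = 15.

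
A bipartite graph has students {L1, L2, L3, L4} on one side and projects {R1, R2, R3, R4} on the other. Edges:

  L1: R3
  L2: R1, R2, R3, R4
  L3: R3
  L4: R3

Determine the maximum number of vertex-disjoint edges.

Unit-capacity flow: source→left, listed edges, right→sink; max matching = max flow.
Augmenting path L1→R3 (+1); matched 1.
Augmenting path L2→R1 (+1); matched 2.
No augmenting path remains; maximum matching = 2.
König certificate: {L2, R3} is a vertex cover of size 2 (every listed pair touches it), so no matching can be larger.

2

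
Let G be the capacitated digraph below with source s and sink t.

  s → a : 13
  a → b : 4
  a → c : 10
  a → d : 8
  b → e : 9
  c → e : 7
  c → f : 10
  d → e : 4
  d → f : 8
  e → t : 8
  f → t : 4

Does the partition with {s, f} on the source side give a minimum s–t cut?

No — its capacity is 17, but the minimum cut has capacity 12.

Given cut capacity: 13 + 4 = 17.
Augment s→a→b→e→t: bottleneck 4, flow now 4.
Augment s→a→c→e→t: bottleneck 4, flow now 8.
Augment s→a→c→f→t: bottleneck 4, flow now 12.
No augmenting path remains; maximum flow = 12.
In the residual graph, reachable from s: {s, a, b, c, d, e, f}.
Min-cut edges: e→t (8), f→t (4); capacity 8 + 4 = 12.
Cut capacity 17 exceeds the max flow 12, so it is not minimum.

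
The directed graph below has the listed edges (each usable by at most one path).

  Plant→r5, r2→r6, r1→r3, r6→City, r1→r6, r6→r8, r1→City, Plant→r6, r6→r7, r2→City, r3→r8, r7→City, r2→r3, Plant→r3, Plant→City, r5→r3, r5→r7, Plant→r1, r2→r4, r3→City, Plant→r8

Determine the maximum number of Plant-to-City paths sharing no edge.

5

Assign every edge capacity 1; by Menger, the answer equals the max flow.
Path Plant→City (+1); total 1.
Path Plant→r1→City (+1); total 2.
Path Plant→r3→City (+1); total 3.
Path Plant→r6→City (+1); total 4.
Path Plant→r5→r7→City (+1); total 5.
No residual Plant→City path; max flow = 5.
Certifying cut of size 5: {Plant→City, Plant→r1, Plant→r3, Plant→r5, Plant→r6}.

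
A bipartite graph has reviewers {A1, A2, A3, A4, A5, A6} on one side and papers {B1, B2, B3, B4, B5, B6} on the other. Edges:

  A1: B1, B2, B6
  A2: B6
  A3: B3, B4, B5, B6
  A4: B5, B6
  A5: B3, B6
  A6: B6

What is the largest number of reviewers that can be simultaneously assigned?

Unit-capacity flow: source→left, listed edges, right→sink; max matching = max flow.
Augmenting path A1→B1 (+1); matched 1.
Augmenting path A2→B6 (+1); matched 2.
Augmenting path A3→B3 (+1); matched 3.
Augmenting path A4→B5 (+1); matched 4.
Augmenting path A5→B3→A3→B4 (+1); matched 5.
No augmenting path remains; maximum matching = 5.
König certificate: {A1, A3, A4, A5, B6} is a vertex cover of size 5 (every listed pair touches it), so no matching can be larger.

5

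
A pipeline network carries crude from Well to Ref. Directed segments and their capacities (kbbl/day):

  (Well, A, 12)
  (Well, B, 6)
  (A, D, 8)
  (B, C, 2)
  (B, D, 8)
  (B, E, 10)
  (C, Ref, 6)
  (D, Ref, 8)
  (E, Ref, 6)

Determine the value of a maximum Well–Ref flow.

14

Augment Well→A→D→Ref: bottleneck 8, flow now 8.
Augment Well→B→C→Ref: bottleneck 2, flow now 10.
Augment Well→B→E→Ref: bottleneck 4, flow now 14.
No augmenting path remains; maximum flow = 14.
In the residual graph, reachable from Well: {Well, A}.
Min-cut edges: Well→B (6), A→D (8); capacity 6 + 8 = 14.
This cut is saturated, so no flow can exceed 14.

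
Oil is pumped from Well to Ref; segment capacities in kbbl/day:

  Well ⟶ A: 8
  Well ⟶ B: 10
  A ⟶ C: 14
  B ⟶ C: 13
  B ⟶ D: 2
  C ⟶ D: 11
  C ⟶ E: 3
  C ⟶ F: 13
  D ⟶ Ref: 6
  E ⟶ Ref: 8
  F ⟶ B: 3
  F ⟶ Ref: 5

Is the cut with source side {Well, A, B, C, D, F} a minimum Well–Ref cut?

Given cut capacity: 3 + 6 + 5 = 14.
Augment Well→B→D→Ref: bottleneck 2, flow now 2.
Augment Well→A→C→D→Ref: bottleneck 4, flow now 6.
Augment Well→A→C→E→Ref: bottleneck 3, flow now 9.
Augment Well→A→C→F→Ref: bottleneck 1, flow now 10.
Augment Well→B→C→F→Ref: bottleneck 4, flow now 14.
No augmenting path remains; maximum flow = 14.
Cut capacity 14 equals the max flow, so it is a minimum cut.

Yes — it is a minimum cut (capacity 14).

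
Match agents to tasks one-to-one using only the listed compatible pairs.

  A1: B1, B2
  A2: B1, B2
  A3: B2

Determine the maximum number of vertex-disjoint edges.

Unit-capacity flow: source→left, listed edges, right→sink; max matching = max flow.
Augmenting path A1→B1 (+1); matched 1.
Augmenting path A2→B2 (+1); matched 2.
No augmenting path remains; maximum matching = 2.
König certificate: {B1, B2} is a vertex cover of size 2 (every listed pair touches it), so no matching can be larger.

2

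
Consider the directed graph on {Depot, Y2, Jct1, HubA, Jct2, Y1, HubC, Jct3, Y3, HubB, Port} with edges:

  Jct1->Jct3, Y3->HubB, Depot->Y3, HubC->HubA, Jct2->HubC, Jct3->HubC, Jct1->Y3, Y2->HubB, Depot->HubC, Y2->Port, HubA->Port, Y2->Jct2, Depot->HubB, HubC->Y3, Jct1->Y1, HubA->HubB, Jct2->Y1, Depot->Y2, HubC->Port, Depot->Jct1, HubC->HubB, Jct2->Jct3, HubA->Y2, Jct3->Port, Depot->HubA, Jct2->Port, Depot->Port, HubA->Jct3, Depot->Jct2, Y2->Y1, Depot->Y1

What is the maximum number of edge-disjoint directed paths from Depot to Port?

Assign every edge capacity 1; by Menger, the answer equals the max flow.
Path Depot→Port (+1); total 1.
Path Depot→Y2→Port (+1); total 2.
Path Depot→HubA→Port (+1); total 3.
Path Depot→Jct2→Port (+1); total 4.
Path Depot→HubC→Port (+1); total 5.
Path Depot→Jct1→Jct3→Port (+1); total 6.
No residual Depot→Port path; max flow = 6.
Certifying cut of size 6: {Depot→HubA, Depot→HubC, Depot→Jct1, Depot→Jct2, Depot→Port, Depot→Y2}.

6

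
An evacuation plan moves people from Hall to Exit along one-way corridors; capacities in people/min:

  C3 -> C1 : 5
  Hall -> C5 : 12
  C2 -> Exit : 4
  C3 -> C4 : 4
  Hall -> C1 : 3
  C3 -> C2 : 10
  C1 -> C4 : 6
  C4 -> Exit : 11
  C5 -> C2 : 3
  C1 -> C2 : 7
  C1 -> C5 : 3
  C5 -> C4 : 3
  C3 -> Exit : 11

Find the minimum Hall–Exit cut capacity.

9

Augment Hall→C1→C2→Exit: bottleneck 3, flow now 3.
Augment Hall→C5→C2→Exit: bottleneck 1, flow now 4.
Augment Hall→C5→C4→Exit: bottleneck 3, flow now 7.
Augment Hall→C5→C2→C1→C4→Exit: bottleneck 2, flow now 9. (uses reverse residual edge)
No augmenting path remains; maximum flow = 9.
By max-flow min-cut, the minimum cut capacity equals the max flow.
In the residual graph, reachable from Hall: {Hall, C5}.
Min-cut edges: Hall→C1 (3), C5→C2 (3), C5→C4 (3); capacity 3 + 3 + 3 = 9.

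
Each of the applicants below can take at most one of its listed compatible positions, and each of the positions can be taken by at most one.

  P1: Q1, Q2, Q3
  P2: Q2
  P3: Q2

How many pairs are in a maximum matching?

Unit-capacity flow: source→left, listed edges, right→sink; max matching = max flow.
Augmenting path P1→Q1 (+1); matched 1.
Augmenting path P2→Q2 (+1); matched 2.
No augmenting path remains; maximum matching = 2.
König certificate: {P1, Q2} is a vertex cover of size 2 (every listed pair touches it), so no matching can be larger.

2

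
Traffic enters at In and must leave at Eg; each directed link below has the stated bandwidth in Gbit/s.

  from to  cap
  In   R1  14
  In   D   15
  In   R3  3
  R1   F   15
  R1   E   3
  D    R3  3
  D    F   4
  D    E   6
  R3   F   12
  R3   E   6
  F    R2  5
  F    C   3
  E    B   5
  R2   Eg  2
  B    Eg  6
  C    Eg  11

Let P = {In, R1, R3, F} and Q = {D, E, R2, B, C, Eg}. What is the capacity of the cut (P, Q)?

Edges leaving {In, R1, R3, F}: In→D (15), R1→E (3), R3→E (6), F→R2 (5), F→C (3).
Cut capacity = 15 + 3 + 6 + 5 + 3 = 32.

32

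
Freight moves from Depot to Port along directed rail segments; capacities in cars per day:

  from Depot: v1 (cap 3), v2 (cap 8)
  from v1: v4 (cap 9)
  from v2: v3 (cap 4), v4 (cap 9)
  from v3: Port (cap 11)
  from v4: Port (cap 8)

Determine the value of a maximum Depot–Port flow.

11

Augment Depot→v1→v4→Port: bottleneck 3, flow now 3.
Augment Depot→v2→v3→Port: bottleneck 4, flow now 7.
Augment Depot→v2→v4→Port: bottleneck 4, flow now 11.
No augmenting path remains; maximum flow = 11.
In the residual graph, reachable from Depot: {Depot}.
Min-cut edges: Depot→v1 (3), Depot→v2 (8); capacity 3 + 8 = 11.
This cut is saturated, so no flow can exceed 11.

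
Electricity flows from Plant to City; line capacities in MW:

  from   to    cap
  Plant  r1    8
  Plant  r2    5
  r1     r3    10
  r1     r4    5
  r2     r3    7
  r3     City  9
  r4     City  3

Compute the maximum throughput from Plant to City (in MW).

12

Augment Plant→r1→r3→City: bottleneck 8, flow now 8.
Augment Plant→r2→r3→City: bottleneck 1, flow now 9.
Augment Plant→r2→r3→r1→r4→City: bottleneck 3, flow now 12. (uses reverse residual edge)
No augmenting path remains; maximum flow = 12.
In the residual graph, reachable from Plant: {Plant, r1, r2, r3, r4}.
Min-cut edges: r3→City (9), r4→City (3); capacity 9 + 3 = 12.
This cut is saturated, so no flow can exceed 12.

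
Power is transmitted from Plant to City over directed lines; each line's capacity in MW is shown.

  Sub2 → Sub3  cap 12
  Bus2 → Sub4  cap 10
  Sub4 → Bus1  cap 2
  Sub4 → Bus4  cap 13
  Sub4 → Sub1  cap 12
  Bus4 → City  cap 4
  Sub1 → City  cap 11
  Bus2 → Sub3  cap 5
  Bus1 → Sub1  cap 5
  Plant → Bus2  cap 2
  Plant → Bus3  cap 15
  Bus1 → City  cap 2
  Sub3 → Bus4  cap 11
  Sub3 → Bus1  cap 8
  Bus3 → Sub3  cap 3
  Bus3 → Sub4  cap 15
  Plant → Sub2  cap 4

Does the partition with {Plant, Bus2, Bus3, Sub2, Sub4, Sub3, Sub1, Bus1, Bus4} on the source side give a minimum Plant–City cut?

Given cut capacity: 11 + 2 + 4 = 17.
Augment Plant→Bus2→Sub4→Sub1→City: bottleneck 2, flow now 2.
Augment Plant→Bus3→Sub4→Sub1→City: bottleneck 9, flow now 11.
Augment Plant→Bus3→Sub4→Bus1→City: bottleneck 2, flow now 13.
Augment Plant→Bus3→Sub4→Bus4→City: bottleneck 4, flow now 17.
No augmenting path remains; maximum flow = 17.
Cut capacity 17 equals the max flow, so it is a minimum cut.

Yes — it is a minimum cut (capacity 17).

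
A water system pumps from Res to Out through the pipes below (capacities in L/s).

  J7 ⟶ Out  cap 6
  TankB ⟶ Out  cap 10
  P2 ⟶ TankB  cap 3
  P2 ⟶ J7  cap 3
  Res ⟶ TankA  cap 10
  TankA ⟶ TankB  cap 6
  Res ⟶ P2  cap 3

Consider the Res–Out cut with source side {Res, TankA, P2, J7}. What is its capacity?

Edges leaving {Res, TankA, P2, J7}: TankA→TankB (6), P2→TankB (3), J7→Out (6).
Cut capacity = 6 + 3 + 6 = 15.

15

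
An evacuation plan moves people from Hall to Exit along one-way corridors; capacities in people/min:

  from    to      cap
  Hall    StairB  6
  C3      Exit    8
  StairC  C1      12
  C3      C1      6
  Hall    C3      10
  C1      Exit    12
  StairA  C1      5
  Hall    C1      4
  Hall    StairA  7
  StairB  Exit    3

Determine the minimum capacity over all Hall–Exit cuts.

Augment Hall→C3→Exit: bottleneck 8, flow now 8.
Augment Hall→C1→Exit: bottleneck 4, flow now 12.
Augment Hall→StairB→Exit: bottleneck 3, flow now 15.
Augment Hall→C3→C1→Exit: bottleneck 2, flow now 17.
Augment Hall→StairA→C1→Exit: bottleneck 5, flow now 22.
No augmenting path remains; maximum flow = 22.
By max-flow min-cut, the minimum cut capacity equals the max flow.
In the residual graph, reachable from Hall: {Hall, StairA, StairB}.
Min-cut edges: Hall→C3 (10), Hall→C1 (4), StairA→C1 (5), StairB→Exit (3); capacity 10 + 4 + 5 + 3 = 22.

22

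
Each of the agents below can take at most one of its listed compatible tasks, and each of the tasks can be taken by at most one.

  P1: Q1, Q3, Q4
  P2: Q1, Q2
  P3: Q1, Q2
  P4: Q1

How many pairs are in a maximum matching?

3

Unit-capacity flow: source→left, listed edges, right→sink; max matching = max flow.
Augmenting path P1→Q1 (+1); matched 1.
Augmenting path P2→Q2 (+1); matched 2.
Augmenting path P3→Q1→P1→Q3 (+1); matched 3.
No augmenting path remains; maximum matching = 3.
König certificate: {P1, Q1, Q2} is a vertex cover of size 3 (every listed pair touches it), so no matching can be larger.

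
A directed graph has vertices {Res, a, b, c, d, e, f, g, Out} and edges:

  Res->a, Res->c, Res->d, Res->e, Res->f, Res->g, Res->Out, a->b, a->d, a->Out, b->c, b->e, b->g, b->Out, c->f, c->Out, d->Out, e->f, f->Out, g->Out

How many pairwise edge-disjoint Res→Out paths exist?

Assign every edge capacity 1; by Menger, the answer equals the max flow.
Path Res→Out (+1); total 1.
Path Res→a→Out (+1); total 2.
Path Res→c→Out (+1); total 3.
Path Res→d→Out (+1); total 4.
Path Res→f→Out (+1); total 5.
Path Res→g→Out (+1); total 6.
No residual Res→Out path; max flow = 6.
Certifying cut of size 6: {Res→Out, Res→a, Res→c, Res→d, Res→g, f→Out}.

6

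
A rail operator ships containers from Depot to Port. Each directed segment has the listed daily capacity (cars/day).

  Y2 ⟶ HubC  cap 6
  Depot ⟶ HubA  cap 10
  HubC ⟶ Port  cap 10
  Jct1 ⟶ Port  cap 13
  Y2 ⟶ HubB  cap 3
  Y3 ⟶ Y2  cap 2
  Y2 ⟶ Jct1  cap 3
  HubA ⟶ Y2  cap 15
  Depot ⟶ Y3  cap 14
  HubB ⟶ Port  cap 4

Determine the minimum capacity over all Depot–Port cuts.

12

Augment Depot→Y3→Y2→HubC→Port: bottleneck 2, flow now 2.
Augment Depot→HubA→Y2→HubC→Port: bottleneck 4, flow now 6.
Augment Depot→HubA→Y2→HubB→Port: bottleneck 3, flow now 9.
Augment Depot→HubA→Y2→Jct1→Port: bottleneck 3, flow now 12.
No augmenting path remains; maximum flow = 12.
By max-flow min-cut, the minimum cut capacity equals the max flow.
In the residual graph, reachable from Depot: {Depot, Y3}.
Min-cut edges: Depot→HubA (10), Y3→Y2 (2); capacity 10 + 2 = 12.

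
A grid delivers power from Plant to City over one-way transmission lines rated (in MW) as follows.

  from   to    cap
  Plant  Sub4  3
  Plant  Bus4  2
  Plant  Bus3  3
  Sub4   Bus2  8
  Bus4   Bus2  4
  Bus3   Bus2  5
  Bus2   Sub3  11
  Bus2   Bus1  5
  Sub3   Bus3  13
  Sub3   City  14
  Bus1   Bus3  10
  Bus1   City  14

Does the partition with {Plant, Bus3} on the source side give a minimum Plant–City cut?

No — its capacity is 10, but the minimum cut has capacity 8.

Given cut capacity: 3 + 2 + 5 = 10.
Augment Plant→Sub4→Bus2→Sub3→City: bottleneck 3, flow now 3.
Augment Plant→Bus4→Bus2→Sub3→City: bottleneck 2, flow now 5.
Augment Plant→Bus3→Bus2→Sub3→City: bottleneck 3, flow now 8.
No augmenting path remains; maximum flow = 8.
In the residual graph, reachable from Plant: {Plant}.
Min-cut edges: Plant→Sub4 (3), Plant→Bus4 (2), Plant→Bus3 (3); capacity 3 + 2 + 3 = 8.
Cut capacity 10 exceeds the max flow 8, so it is not minimum.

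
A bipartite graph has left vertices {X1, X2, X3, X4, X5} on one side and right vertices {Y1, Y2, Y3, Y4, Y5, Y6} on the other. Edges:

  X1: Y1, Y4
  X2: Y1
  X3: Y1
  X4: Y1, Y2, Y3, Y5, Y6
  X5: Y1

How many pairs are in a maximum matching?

3

Unit-capacity flow: source→left, listed edges, right→sink; max matching = max flow.
Augmenting path X1→Y1 (+1); matched 1.
Augmenting path X4→Y2 (+1); matched 2.
Augmenting path X2→Y1→X1→Y4 (+1); matched 3.
No augmenting path remains; maximum matching = 3.
König certificate: {X1, X4, Y1} is a vertex cover of size 3 (every listed pair touches it), so no matching can be larger.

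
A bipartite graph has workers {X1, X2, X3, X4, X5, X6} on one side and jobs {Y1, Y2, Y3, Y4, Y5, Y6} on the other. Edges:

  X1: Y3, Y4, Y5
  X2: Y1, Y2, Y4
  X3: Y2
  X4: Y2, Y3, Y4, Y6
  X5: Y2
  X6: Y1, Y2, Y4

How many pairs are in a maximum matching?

5

Unit-capacity flow: source→left, listed edges, right→sink; max matching = max flow.
Augmenting path X1→Y3 (+1); matched 1.
Augmenting path X2→Y1 (+1); matched 2.
Augmenting path X3→Y2 (+1); matched 3.
Augmenting path X4→Y4 (+1); matched 4.
Augmenting path X6→Y4→X4→Y6 (+1); matched 5.
No augmenting path remains; maximum matching = 5.
König certificate: {X1, X2, X4, X6, Y2} is a vertex cover of size 5 (every listed pair touches it), so no matching can be larger.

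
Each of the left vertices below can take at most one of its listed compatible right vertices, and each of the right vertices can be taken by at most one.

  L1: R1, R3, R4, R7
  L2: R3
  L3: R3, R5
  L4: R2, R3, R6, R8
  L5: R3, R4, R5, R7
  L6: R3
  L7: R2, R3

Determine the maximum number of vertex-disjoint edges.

Unit-capacity flow: source→left, listed edges, right→sink; max matching = max flow.
Augmenting path L1→R1 (+1); matched 1.
Augmenting path L2→R3 (+1); matched 2.
Augmenting path L3→R5 (+1); matched 3.
Augmenting path L4→R2 (+1); matched 4.
Augmenting path L5→R4 (+1); matched 5.
Augmenting path L7→R2→L4→R6 (+1); matched 6.
No augmenting path remains; maximum matching = 6.
König certificate: {L1, L3, L4, L5, L7, R3} is a vertex cover of size 6 (every listed pair touches it), so no matching can be larger.

6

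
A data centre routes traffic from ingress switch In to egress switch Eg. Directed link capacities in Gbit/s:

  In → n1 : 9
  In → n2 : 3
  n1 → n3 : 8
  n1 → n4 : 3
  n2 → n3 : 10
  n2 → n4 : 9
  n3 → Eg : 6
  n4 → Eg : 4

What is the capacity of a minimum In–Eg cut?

Augment In→n1→n3→Eg: bottleneck 6, flow now 6.
Augment In→n1→n4→Eg: bottleneck 3, flow now 9.
Augment In→n2→n4→Eg: bottleneck 1, flow now 10.
No augmenting path remains; maximum flow = 10.
By max-flow min-cut, the minimum cut capacity equals the max flow.
In the residual graph, reachable from In: {In, n1, n2, n3, n4}.
Min-cut edges: n3→Eg (6), n4→Eg (4); capacity 6 + 4 = 10.

10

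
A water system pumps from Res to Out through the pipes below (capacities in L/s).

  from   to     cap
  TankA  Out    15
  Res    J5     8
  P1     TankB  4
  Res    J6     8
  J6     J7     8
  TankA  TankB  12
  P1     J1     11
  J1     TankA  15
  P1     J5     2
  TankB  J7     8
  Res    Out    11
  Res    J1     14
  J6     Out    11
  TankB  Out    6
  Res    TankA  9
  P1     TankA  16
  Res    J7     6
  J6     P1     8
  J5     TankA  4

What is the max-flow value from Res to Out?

Augment Res→Out: bottleneck 11, flow now 11.
Augment Res→J6→Out: bottleneck 8, flow now 19.
Augment Res→TankA→Out: bottleneck 9, flow now 28.
Augment Res→J5→TankA→Out: bottleneck 4, flow now 32.
Augment Res→J1→TankA→Out: bottleneck 2, flow now 34.
Augment Res→J1→TankA→TankB→Out: bottleneck 6, flow now 40.
No augmenting path remains; maximum flow = 40.
In the residual graph, reachable from Res: {Res, J5, J1, TankA, TankB, J7}.
Min-cut edges: Res→J6 (8), Res→Out (11), TankA→Out (15), TankB→Out (6); capacity 8 + 11 + 15 + 6 = 40.
This cut is saturated, so no flow can exceed 40.

40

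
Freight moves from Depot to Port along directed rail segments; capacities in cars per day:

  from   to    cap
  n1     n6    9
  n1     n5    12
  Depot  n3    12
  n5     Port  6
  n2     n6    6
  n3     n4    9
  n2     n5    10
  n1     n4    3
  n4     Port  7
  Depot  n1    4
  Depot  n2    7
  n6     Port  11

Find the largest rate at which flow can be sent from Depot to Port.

18

Augment Depot→n1→n4→Port: bottleneck 3, flow now 3.
Augment Depot→n1→n5→Port: bottleneck 1, flow now 4.
Augment Depot→n2→n5→Port: bottleneck 5, flow now 9.
Augment Depot→n2→n6→Port: bottleneck 2, flow now 11.
Augment Depot→n3→n4→Port: bottleneck 4, flow now 15.
Augment Depot→n3→n4→n1→n6→Port: bottleneck 3, flow now 18. (uses reverse residual edge)
No augmenting path remains; maximum flow = 18.
In the residual graph, reachable from Depot: {Depot, n3, n4}.
Min-cut edges: Depot→n1 (4), Depot→n2 (7), n4→Port (7); capacity 4 + 7 + 7 = 18.
This cut is saturated, so no flow can exceed 18.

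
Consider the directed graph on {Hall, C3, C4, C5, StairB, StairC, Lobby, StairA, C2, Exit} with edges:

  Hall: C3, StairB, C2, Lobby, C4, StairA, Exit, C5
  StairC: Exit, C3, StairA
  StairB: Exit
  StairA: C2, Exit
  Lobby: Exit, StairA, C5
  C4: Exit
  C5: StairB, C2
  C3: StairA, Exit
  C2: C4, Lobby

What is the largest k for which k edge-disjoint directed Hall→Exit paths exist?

Assign every edge capacity 1; by Menger, the answer equals the max flow.
Path Hall→Exit (+1); total 1.
Path Hall→C3→Exit (+1); total 2.
Path Hall→C4→Exit (+1); total 3.
Path Hall→StairB→Exit (+1); total 4.
Path Hall→Lobby→Exit (+1); total 5.
Path Hall→StairA→Exit (+1); total 6.
No residual Hall→Exit path; max flow = 6.
Certifying cut of size 6: {C4→Exit, Hall→C3, Hall→Exit, Lobby→Exit, StairA→Exit, StairB→Exit}.

6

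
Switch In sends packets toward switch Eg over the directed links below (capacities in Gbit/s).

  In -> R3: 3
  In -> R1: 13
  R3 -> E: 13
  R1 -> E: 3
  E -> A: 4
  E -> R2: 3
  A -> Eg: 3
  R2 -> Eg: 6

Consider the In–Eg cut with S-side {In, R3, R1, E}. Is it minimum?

Given cut capacity: 4 + 3 = 7.
Augment In→R3→E→A→Eg: bottleneck 3, flow now 3.
Augment In→R1→E→R2→Eg: bottleneck 3, flow now 6.
No augmenting path remains; maximum flow = 6.
In the residual graph, reachable from In: {In, R1}.
Min-cut edges: In→R3 (3), R1→E (3); capacity 3 + 3 = 6.
Cut capacity 7 exceeds the max flow 6, so it is not minimum.

No — its capacity is 7, but the minimum cut has capacity 6.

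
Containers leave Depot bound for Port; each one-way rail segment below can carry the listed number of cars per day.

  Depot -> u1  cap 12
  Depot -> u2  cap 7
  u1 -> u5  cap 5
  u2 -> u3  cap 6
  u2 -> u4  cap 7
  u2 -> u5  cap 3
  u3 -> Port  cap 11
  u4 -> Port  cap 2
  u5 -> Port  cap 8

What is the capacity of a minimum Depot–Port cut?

Augment Depot→u1→u5→Port: bottleneck 5, flow now 5.
Augment Depot→u2→u3→Port: bottleneck 6, flow now 11.
Augment Depot→u2→u4→Port: bottleneck 1, flow now 12.
No augmenting path remains; maximum flow = 12.
By max-flow min-cut, the minimum cut capacity equals the max flow.
In the residual graph, reachable from Depot: {Depot, u1}.
Min-cut edges: Depot→u2 (7), u1→u5 (5); capacity 7 + 5 = 12.

12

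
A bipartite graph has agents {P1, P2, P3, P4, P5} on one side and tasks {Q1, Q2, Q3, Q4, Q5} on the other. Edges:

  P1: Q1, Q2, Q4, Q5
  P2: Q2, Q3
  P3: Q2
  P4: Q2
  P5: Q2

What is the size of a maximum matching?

Unit-capacity flow: source→left, listed edges, right→sink; max matching = max flow.
Augmenting path P1→Q1 (+1); matched 1.
Augmenting path P2→Q2 (+1); matched 2.
Augmenting path P3→Q2→P2→Q3 (+1); matched 3.
No augmenting path remains; maximum matching = 3.
König certificate: {P1, P2, Q2} is a vertex cover of size 3 (every listed pair touches it), so no matching can be larger.

3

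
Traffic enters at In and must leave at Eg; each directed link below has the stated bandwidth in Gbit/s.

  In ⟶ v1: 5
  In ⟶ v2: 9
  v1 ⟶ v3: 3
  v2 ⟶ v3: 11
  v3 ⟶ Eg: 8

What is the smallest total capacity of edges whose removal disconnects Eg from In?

8

Augment In→v1→v3→Eg: bottleneck 3, flow now 3.
Augment In→v2→v3→Eg: bottleneck 5, flow now 8.
No augmenting path remains; maximum flow = 8.
By max-flow min-cut, the minimum cut capacity equals the max flow.
In the residual graph, reachable from In: {In, v1, v2, v3}.
Min-cut edges: v3→Eg (8); capacity 8 = 8.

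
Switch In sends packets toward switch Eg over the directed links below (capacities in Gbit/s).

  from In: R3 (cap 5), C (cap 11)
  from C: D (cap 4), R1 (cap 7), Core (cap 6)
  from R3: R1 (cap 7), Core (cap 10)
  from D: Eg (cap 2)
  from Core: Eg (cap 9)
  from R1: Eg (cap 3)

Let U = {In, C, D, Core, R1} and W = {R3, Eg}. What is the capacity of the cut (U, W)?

19

Edges leaving {In, C, D, Core, R1}: In→R3 (5), D→Eg (2), Core→Eg (9), R1→Eg (3).
Cut capacity = 5 + 2 + 9 + 3 = 19.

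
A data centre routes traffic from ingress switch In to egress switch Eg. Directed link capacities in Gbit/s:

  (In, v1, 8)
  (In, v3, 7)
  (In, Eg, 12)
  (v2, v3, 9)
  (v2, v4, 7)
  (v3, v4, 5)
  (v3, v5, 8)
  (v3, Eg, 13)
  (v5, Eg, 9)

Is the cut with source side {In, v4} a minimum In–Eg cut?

Given cut capacity: 8 + 7 + 12 = 27.
Augment In→Eg: bottleneck 12, flow now 12.
Augment In→v3→Eg: bottleneck 7, flow now 19.
No augmenting path remains; maximum flow = 19.
In the residual graph, reachable from In: {In, v1}.
Min-cut edges: In→v3 (7), In→Eg (12); capacity 7 + 12 = 19.
Cut capacity 27 exceeds the max flow 19, so it is not minimum.

No — its capacity is 27, but the minimum cut has capacity 19.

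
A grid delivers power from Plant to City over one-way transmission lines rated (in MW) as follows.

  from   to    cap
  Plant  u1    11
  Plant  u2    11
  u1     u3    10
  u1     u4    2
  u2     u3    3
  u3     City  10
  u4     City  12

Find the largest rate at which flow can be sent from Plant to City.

12

Augment Plant→u1→u3→City: bottleneck 10, flow now 10.
Augment Plant→u1→u4→City: bottleneck 1, flow now 11.
Augment Plant→u2→u3→u1→u4→City: bottleneck 1, flow now 12. (uses reverse residual edge)
No augmenting path remains; maximum flow = 12.
In the residual graph, reachable from Plant: {Plant, u1, u2, u3}.
Min-cut edges: u1→u4 (2), u3→City (10); capacity 2 + 10 = 12.
This cut is saturated, so no flow can exceed 12.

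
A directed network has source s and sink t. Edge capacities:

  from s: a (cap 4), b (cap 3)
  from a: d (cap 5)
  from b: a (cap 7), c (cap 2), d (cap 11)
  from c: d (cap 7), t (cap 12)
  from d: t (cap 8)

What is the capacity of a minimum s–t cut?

Augment s→a→d→t: bottleneck 4, flow now 4.
Augment s→b→c→t: bottleneck 2, flow now 6.
Augment s→b→d→t: bottleneck 1, flow now 7.
No augmenting path remains; maximum flow = 7.
By max-flow min-cut, the minimum cut capacity equals the max flow.
In the residual graph, reachable from s: {s}.
Min-cut edges: s→a (4), s→b (3); capacity 4 + 3 = 7.

7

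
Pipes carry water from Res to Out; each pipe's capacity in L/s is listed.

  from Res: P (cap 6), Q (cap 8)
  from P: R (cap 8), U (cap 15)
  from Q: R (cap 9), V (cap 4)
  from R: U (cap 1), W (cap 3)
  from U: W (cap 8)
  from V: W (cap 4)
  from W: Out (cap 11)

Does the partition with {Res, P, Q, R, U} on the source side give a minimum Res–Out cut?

Given cut capacity: 4 + 3 + 8 = 15.
Augment Res→P→R→W→Out: bottleneck 3, flow now 3.
Augment Res→P→U→W→Out: bottleneck 3, flow now 6.
Augment Res→Q→V→W→Out: bottleneck 4, flow now 10.
Augment Res→Q→R→U→W→Out: bottleneck 1, flow now 11.
No augmenting path remains; maximum flow = 11.
In the residual graph, reachable from Res: {Res, P, Q, R, U, V, W}.
Min-cut edges: W→Out (11); capacity 11 = 11.
Cut capacity 15 exceeds the max flow 11, so it is not minimum.

No — its capacity is 15, but the minimum cut has capacity 11.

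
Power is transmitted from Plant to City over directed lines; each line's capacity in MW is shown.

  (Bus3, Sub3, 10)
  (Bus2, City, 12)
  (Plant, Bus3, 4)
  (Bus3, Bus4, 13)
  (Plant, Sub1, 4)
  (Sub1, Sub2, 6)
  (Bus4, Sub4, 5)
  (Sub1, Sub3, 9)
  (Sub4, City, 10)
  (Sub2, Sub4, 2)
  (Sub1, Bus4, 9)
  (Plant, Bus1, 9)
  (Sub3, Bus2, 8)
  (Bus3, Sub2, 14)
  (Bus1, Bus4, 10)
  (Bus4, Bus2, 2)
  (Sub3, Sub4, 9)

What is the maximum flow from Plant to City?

Augment Plant→Sub1→Bus4→Bus2→City: bottleneck 2, flow now 2.
Augment Plant→Sub1→Bus4→Sub4→City: bottleneck 2, flow now 4.
Augment Plant→Bus3→Bus4→Sub4→City: bottleneck 3, flow now 7.
Augment Plant→Bus3→Sub3→Bus2→City: bottleneck 1, flow now 8.
Augment Plant→Bus1→Bus4→Sub1→Sub3→Bus2→City: bottleneck 4, flow now 12. (uses reverse residual edge)
Augment Plant→Bus1→Bus4→Bus3→Sub3→Bus2→City: bottleneck 3, flow now 15. (uses reverse residual edge)
No augmenting path remains; maximum flow = 15.
In the residual graph, reachable from Plant: {Plant, Bus1, Bus4}.
Min-cut edges: Plant→Sub1 (4), Plant→Bus3 (4), Bus4→Bus2 (2), Bus4→Sub4 (5); capacity 4 + 4 + 2 + 5 = 15.
This cut is saturated, so no flow can exceed 15.

15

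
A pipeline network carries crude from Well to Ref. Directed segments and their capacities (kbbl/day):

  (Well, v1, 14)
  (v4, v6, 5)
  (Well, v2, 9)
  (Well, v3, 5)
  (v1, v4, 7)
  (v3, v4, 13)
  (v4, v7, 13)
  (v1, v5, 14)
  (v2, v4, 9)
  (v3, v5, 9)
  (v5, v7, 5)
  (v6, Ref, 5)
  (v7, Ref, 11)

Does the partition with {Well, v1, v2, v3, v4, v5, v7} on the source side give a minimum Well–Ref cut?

Given cut capacity: 5 + 11 = 16.
Augment Well→v1→v4→v6→Ref: bottleneck 5, flow now 5.
Augment Well→v1→v4→v7→Ref: bottleneck 2, flow now 7.
Augment Well→v1→v5→v7→Ref: bottleneck 5, flow now 12.
Augment Well→v2→v4→v7→Ref: bottleneck 4, flow now 16.
No augmenting path remains; maximum flow = 16.
Cut capacity 16 equals the max flow, so it is a minimum cut.

Yes — it is a minimum cut (capacity 16).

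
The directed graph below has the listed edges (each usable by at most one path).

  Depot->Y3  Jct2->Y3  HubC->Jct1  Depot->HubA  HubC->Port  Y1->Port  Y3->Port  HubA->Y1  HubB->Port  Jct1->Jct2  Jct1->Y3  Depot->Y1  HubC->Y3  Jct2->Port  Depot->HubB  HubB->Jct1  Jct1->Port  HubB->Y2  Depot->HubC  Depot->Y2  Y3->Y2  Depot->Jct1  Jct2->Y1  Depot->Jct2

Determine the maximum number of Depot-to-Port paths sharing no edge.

Assign every edge capacity 1; by Menger, the answer equals the max flow.
Path Depot→Jct2→Port (+1); total 1.
Path Depot→Jct1→Port (+1); total 2.
Path Depot→HubB→Port (+1); total 3.
Path Depot→HubC→Port (+1); total 4.
Path Depot→Y3→Port (+1); total 5.
Path Depot→Y1→Port (+1); total 6.
No residual Depot→Port path; max flow = 6.
Certifying cut of size 6: {Depot→HubB, Depot→HubC, Depot→Jct1, Depot→Jct2, Depot→Y3, Y1→Port}.

6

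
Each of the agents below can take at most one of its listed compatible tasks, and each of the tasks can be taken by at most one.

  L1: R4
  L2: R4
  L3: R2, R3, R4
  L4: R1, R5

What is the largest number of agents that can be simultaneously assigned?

3

Unit-capacity flow: source→left, listed edges, right→sink; max matching = max flow.
Augmenting path L1→R4 (+1); matched 1.
Augmenting path L3→R2 (+1); matched 2.
Augmenting path L4→R1 (+1); matched 3.
No augmenting path remains; maximum matching = 3.
König certificate: {L3, L4, R4} is a vertex cover of size 3 (every listed pair touches it), so no matching can be larger.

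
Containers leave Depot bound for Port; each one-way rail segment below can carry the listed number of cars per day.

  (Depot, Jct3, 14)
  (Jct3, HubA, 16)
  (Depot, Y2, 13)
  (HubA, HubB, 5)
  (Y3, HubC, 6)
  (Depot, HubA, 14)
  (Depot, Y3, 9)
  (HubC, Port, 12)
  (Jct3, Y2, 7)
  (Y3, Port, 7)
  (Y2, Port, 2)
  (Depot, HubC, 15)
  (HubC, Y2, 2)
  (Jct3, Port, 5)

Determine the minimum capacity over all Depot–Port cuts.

Augment Depot→HubC→Port: bottleneck 12, flow now 12.
Augment Depot→Y3→Port: bottleneck 7, flow now 19.
Augment Depot→Jct3→Port: bottleneck 5, flow now 24.
Augment Depot→Y2→Port: bottleneck 2, flow now 26.
No augmenting path remains; maximum flow = 26.
By max-flow min-cut, the minimum cut capacity equals the max flow.
In the residual graph, reachable from Depot: {Depot, HubC, Y3, Jct3, Y2, HubA, HubB}.
Min-cut edges: HubC→Port (12), Y3→Port (7), Jct3→Port (5), Y2→Port (2); capacity 12 + 7 + 5 + 2 = 26.

26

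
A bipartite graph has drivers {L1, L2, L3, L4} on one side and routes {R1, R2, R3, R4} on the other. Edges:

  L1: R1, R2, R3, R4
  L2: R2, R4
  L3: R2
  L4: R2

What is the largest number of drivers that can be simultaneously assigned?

Unit-capacity flow: source→left, listed edges, right→sink; max matching = max flow.
Augmenting path L1→R1 (+1); matched 1.
Augmenting path L2→R2 (+1); matched 2.
Augmenting path L3→R2→L2→R4 (+1); matched 3.
No augmenting path remains; maximum matching = 3.
König certificate: {L1, L2, R2} is a vertex cover of size 3 (every listed pair touches it), so no matching can be larger.

3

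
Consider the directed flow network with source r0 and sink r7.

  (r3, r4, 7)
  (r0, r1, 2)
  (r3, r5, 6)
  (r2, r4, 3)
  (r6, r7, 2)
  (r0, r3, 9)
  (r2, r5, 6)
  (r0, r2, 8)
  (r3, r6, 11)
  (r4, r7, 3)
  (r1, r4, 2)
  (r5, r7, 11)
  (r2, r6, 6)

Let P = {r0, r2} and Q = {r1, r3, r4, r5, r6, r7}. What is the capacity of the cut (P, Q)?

Edges leaving {r0, r2}: r0→r1 (2), r0→r3 (9), r2→r4 (3), r2→r5 (6), r2→r6 (6).
Cut capacity = 2 + 9 + 3 + 6 + 6 = 26.

26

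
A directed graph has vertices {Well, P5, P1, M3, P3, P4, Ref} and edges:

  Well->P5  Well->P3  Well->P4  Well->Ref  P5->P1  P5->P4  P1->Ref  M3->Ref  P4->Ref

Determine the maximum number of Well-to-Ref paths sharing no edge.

3

Assign every edge capacity 1; by Menger, the answer equals the max flow.
Path Well→Ref (+1); total 1.
Path Well→P4→Ref (+1); total 2.
Path Well→P5→P1→Ref (+1); total 3.
No residual Well→Ref path; max flow = 3.
Certifying cut of size 3: {Well→P4, Well→P5, Well→Ref}.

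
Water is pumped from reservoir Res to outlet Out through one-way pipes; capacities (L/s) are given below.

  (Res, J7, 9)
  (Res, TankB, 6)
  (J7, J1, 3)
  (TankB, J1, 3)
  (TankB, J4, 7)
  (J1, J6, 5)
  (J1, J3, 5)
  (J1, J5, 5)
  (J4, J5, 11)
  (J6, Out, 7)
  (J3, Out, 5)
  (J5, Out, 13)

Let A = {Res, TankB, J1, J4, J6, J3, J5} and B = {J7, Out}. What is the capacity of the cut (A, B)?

34

Edges leaving {Res, TankB, J1, J4, J6, J3, J5}: Res→J7 (9), J6→Out (7), J3→Out (5), J5→Out (13).
Cut capacity = 9 + 7 + 5 + 13 = 34.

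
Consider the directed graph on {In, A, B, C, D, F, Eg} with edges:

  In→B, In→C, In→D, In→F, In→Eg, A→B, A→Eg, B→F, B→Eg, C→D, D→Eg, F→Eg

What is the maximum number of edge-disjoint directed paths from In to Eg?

4

Assign every edge capacity 1; by Menger, the answer equals the max flow.
Path In→Eg (+1); total 1.
Path In→B→Eg (+1); total 2.
Path In→D→Eg (+1); total 3.
Path In→F→Eg (+1); total 4.
No residual In→Eg path; max flow = 4.
Certifying cut of size 4: {D→Eg, In→B, In→Eg, In→F}.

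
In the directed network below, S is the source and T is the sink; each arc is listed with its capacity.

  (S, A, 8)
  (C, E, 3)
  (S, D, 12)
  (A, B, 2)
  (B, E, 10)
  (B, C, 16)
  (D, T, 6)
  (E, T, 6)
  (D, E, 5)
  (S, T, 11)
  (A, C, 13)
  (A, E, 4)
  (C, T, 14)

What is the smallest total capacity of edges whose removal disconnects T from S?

30

Augment S→T: bottleneck 11, flow now 11.
Augment S→D→T: bottleneck 6, flow now 17.
Augment S→A→C→T: bottleneck 8, flow now 25.
Augment S→D→E→T: bottleneck 5, flow now 30.
No augmenting path remains; maximum flow = 30.
By max-flow min-cut, the minimum cut capacity equals the max flow.
In the residual graph, reachable from S: {S, D}.
Min-cut edges: S→A (8), S→T (11), D→E (5), D→T (6); capacity 8 + 11 + 5 + 6 = 30.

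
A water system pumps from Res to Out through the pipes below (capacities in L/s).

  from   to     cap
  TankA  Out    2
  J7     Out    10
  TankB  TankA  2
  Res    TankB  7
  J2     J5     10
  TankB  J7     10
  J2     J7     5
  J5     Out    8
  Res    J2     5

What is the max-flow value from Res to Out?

Augment Res→J2→J7→Out: bottleneck 5, flow now 5.
Augment Res→TankB→TankA→Out: bottleneck 2, flow now 7.
Augment Res→TankB→J7→Out: bottleneck 5, flow now 12.
No augmenting path remains; maximum flow = 12.
In the residual graph, reachable from Res: {Res}.
Min-cut edges: Res→J2 (5), Res→TankB (7); capacity 5 + 7 = 12.
This cut is saturated, so no flow can exceed 12.

12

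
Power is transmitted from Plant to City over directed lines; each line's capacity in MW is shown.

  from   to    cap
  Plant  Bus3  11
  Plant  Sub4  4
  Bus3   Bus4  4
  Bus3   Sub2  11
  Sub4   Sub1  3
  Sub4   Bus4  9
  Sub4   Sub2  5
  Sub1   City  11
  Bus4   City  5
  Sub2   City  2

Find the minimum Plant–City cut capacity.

10

Augment Plant→Bus3→Bus4→City: bottleneck 4, flow now 4.
Augment Plant→Bus3→Sub2→City: bottleneck 2, flow now 6.
Augment Plant→Sub4→Sub1→City: bottleneck 3, flow now 9.
Augment Plant→Sub4→Bus4→City: bottleneck 1, flow now 10.
No augmenting path remains; maximum flow = 10.
By max-flow min-cut, the minimum cut capacity equals the max flow.
In the residual graph, reachable from Plant: {Plant, Bus3, Sub2}.
Min-cut edges: Plant→Sub4 (4), Bus3→Bus4 (4), Sub2→City (2); capacity 4 + 4 + 2 = 10.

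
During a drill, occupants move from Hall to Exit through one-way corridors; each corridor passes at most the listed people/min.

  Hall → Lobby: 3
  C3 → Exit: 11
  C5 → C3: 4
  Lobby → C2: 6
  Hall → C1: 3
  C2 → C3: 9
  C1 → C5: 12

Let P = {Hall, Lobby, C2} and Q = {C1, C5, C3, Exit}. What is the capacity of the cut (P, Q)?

Edges leaving {Hall, Lobby, C2}: Hall→C1 (3), C2→C3 (9).
Cut capacity = 3 + 9 = 12.

12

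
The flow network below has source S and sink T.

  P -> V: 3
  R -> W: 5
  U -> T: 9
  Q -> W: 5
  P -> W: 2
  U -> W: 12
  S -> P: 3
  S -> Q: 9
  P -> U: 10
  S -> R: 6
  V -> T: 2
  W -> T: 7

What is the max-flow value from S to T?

Augment S→P→U→T: bottleneck 3, flow now 3.
Augment S→Q→W→T: bottleneck 5, flow now 8.
Augment S→R→W→T: bottleneck 2, flow now 10.
No augmenting path remains; maximum flow = 10.
In the residual graph, reachable from S: {S, Q, R, W}.
Min-cut edges: S→P (3), W→T (7); capacity 3 + 7 = 10.
This cut is saturated, so no flow can exceed 10.

10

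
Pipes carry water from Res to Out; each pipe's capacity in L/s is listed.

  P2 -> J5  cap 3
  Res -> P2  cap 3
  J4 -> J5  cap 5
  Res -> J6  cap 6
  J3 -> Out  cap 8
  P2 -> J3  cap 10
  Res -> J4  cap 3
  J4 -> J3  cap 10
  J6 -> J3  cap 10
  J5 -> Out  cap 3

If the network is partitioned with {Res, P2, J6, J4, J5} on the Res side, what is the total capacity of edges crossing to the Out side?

Edges leaving {Res, P2, J6, J4, J5}: P2→J3 (10), J6→J3 (10), J4→J3 (10), J5→Out (3).
Cut capacity = 10 + 10 + 10 + 3 = 33.

33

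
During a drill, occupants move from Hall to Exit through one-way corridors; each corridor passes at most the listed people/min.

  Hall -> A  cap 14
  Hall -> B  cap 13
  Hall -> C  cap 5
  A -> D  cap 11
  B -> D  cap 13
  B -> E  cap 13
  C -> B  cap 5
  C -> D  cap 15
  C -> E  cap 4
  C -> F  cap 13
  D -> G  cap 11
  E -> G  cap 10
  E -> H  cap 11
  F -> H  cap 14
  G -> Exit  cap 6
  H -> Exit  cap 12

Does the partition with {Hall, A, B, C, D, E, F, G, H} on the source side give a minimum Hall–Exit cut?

Yes — it is a minimum cut (capacity 18).

Given cut capacity: 6 + 12 = 18.
Augment Hall→A→D→G→Exit: bottleneck 6, flow now 6.
Augment Hall→B→E→H→Exit: bottleneck 11, flow now 17.
Augment Hall→C→F→H→Exit: bottleneck 1, flow now 18.
No augmenting path remains; maximum flow = 18.
Cut capacity 18 equals the max flow, so it is a minimum cut.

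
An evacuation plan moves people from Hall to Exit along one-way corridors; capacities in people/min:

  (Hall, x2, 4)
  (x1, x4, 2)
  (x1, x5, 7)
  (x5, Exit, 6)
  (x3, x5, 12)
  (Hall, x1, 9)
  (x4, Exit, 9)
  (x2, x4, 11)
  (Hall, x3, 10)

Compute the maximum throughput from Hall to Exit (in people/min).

12

Augment Hall→x1→x4→Exit: bottleneck 2, flow now 2.
Augment Hall→x1→x5→Exit: bottleneck 6, flow now 8.
Augment Hall→x2→x4→Exit: bottleneck 4, flow now 12.
No augmenting path remains; maximum flow = 12.
In the residual graph, reachable from Hall: {Hall, x1, x3, x5}.
Min-cut edges: Hall→x2 (4), x1→x4 (2), x5→Exit (6); capacity 4 + 2 + 6 = 12.
This cut is saturated, so no flow can exceed 12.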